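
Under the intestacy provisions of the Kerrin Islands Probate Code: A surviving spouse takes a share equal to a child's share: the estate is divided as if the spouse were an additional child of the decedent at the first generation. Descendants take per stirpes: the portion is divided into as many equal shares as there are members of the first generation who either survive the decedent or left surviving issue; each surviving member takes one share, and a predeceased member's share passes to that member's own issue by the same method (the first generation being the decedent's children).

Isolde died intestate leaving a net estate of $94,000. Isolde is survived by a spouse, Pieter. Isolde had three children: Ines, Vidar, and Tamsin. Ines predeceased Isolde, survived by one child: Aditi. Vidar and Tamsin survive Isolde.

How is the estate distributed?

The spouse counts as an additional share at the children's level, so there are 4 primary shares of $23,500. Pieter takes one such share ($23,500).
The children's combined portion ($70,500) is divided into 3 shares of $23,500: Vidar and Tamsin each take $23,500; Ines's $23,500 share passes to Ines's issue.
Ines's share ($23,500) passes entirely to Aditi.

Pieter: $23,500; Aditi: $23,500; Vidar: $23,500; Tamsin: $23,500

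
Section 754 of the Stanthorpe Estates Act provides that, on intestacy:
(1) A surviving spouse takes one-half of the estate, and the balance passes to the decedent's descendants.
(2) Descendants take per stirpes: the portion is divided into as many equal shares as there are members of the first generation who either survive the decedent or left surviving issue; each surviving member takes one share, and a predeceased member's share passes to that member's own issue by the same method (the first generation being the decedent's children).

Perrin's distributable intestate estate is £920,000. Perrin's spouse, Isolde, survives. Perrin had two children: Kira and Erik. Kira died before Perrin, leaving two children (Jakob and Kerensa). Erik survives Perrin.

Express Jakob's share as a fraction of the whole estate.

Jakob receives 1/8 of the estate.

Isolde takes one-half of £920,000 = £460,000. The remaining £460,000 passes to the descendants.
The descendants' portion (£460,000) is divided into 2 shares of £230,000: Erik takes £230,000; Kira's £230,000 share passes to Kira's issue.
Kira's share (£230,000) is divided into 2 shares of £115,000: Jakob and Kerensa each take £115,000.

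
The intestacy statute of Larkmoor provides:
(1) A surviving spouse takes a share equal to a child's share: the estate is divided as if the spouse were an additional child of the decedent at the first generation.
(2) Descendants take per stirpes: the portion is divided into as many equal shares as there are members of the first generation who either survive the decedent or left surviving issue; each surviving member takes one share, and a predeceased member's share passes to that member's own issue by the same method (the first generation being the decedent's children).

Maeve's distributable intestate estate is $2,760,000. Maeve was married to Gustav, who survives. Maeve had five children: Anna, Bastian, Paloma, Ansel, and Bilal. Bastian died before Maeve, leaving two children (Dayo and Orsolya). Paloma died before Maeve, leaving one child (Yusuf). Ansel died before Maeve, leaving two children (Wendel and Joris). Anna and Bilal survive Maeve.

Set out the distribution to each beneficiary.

The spouse counts as an additional share at the children's level, so there are 6 primary shares of $460,000. Gustav takes one such share ($460,000).
The children's combined portion ($2,300,000) is divided into 5 shares of $460,000: Anna and Bilal each take $460,000; Bastian's $460,000 share passes to Bastian's issue; Paloma's $460,000 share passes to Paloma's issue; Ansel's $460,000 share passes to Ansel's issue.
Bastian's share ($460,000) is divided into 2 shares of $230,000: Dayo and Orsolya each take $230,000.
Paloma's share ($460,000) passes entirely to Yusuf.
Ansel's share ($460,000) is divided into 2 shares of $230,000: Wendel and Joris each take $230,000.

Gustav: $460,000; Anna: $460,000; Dayo: $230,000; Orsolya: $230,000; Yusuf: $460,000; Wendel: $230,000; Joris: $230,000; Bilal: $460,000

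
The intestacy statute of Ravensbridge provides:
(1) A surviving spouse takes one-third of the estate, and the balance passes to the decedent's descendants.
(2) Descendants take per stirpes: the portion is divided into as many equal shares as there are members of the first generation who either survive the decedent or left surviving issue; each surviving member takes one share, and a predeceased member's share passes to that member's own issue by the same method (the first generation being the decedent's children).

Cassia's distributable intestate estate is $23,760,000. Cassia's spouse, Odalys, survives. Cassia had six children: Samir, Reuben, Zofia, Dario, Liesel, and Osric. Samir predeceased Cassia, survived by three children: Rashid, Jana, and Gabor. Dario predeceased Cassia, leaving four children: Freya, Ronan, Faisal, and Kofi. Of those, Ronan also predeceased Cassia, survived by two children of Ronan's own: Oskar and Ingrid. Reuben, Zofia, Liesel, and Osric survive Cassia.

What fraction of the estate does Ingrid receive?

Ingrid receives 1/72 of the estate.

Odalys takes one-third of $23,760,000 = $7,920,000. The remaining $15,840,000 passes to the descendants.
The descendants' portion ($15,840,000) is divided into 6 shares of $2,640,000: Reuben, Zofia, Liesel, and Osric each take $2,640,000; Samir's $2,640,000 share passes to Samir's issue; Dario's $2,640,000 share passes to Dario's issue.
Samir's share ($2,640,000) is divided into 3 shares of $880,000: Rashid, Jana, and Gabor each take $880,000.
Dario's share ($2,640,000) is divided into 4 shares of $660,000: Freya, Faisal, and Kofi each take $660,000; Ronan's $660,000 share passes to Ronan's issue.
Ronan's share ($660,000) is divided into 2 shares of $330,000: Oskar and Ingrid each take $330,000.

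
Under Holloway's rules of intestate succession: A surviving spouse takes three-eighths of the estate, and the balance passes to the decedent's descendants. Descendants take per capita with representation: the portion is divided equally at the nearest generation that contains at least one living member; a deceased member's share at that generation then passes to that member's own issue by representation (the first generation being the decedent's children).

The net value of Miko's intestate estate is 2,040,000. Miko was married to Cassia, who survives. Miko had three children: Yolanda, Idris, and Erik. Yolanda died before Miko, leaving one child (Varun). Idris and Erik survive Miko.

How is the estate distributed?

Cassia: 765,000; Varun: 425,000; Idris: 425,000; Erik: 425,000

Cassia takes three-eighths of 2,040,000 = 765,000. The remaining 1,275,000 passes to the descendants.
The descendants' portion (1,275,000) is divided into 3 shares of 425,000: Idris and Erik each take 425,000; Yolanda's 425,000 share passes to Yolanda's issue.
Yolanda's share (425,000) passes entirely to Varun.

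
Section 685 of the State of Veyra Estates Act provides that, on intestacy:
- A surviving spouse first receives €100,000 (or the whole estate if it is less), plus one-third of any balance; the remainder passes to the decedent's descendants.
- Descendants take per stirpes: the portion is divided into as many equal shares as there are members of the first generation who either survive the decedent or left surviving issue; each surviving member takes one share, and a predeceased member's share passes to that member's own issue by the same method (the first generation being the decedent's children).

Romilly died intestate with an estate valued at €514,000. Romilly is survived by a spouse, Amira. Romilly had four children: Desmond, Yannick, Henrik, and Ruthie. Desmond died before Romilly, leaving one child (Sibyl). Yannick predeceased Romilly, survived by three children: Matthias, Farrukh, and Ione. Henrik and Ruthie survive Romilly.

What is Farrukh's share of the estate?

Farrukh receives €23,000.

Amira first takes €100,000, leaving a balance of €414,000. Amira then takes one-third of the balance (€138,000), for a total of €238,000. The remaining €276,000 passes to the descendants.
The descendants' portion (€276,000) is divided into 4 shares of €69,000: Henrik and Ruthie each take €69,000; Desmond's €69,000 share passes to Desmond's issue; Yannick's €69,000 share passes to Yannick's issue.
Desmond's share (€69,000) passes entirely to Sibyl.
Yannick's share (€69,000) is divided into 3 shares of €23,000: Matthias, Farrukh, and Ione each take €23,000.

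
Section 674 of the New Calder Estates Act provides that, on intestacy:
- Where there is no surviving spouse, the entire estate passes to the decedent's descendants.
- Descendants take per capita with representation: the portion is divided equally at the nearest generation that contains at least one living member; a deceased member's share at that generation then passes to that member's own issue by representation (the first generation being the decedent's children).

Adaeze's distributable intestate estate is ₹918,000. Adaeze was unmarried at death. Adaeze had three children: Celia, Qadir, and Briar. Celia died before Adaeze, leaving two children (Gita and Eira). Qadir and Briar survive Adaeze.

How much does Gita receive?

The entire ₹918,000 passes to the descendants.
That amount (₹918,000) is divided into 3 shares of ₹306,000: Qadir and Briar each take ₹306,000; Celia's ₹306,000 share passes to Celia's issue.
Celia's share (₹306,000) is divided into 2 shares of ₹153,000: Gita and Eira each take ₹153,000.

Gita receives ₹153,000.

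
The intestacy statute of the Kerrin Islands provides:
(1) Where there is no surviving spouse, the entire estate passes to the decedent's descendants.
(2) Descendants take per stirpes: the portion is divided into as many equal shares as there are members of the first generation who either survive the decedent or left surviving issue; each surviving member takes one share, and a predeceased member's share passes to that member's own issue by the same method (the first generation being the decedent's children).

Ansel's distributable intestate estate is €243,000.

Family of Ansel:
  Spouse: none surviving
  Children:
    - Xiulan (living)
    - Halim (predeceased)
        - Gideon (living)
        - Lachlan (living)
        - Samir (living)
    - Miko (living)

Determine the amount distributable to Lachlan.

The entire €243,000 passes to the descendants.
That amount (€243,000) is divided into 3 shares of €81,000: Xiulan and Miko each take €81,000; Halim's €81,000 share passes to Halim's issue.
Halim's share (€81,000) is divided into 3 shares of €27,000: Gideon, Lachlan, and Samir each take €27,000.

Lachlan receives €27,000.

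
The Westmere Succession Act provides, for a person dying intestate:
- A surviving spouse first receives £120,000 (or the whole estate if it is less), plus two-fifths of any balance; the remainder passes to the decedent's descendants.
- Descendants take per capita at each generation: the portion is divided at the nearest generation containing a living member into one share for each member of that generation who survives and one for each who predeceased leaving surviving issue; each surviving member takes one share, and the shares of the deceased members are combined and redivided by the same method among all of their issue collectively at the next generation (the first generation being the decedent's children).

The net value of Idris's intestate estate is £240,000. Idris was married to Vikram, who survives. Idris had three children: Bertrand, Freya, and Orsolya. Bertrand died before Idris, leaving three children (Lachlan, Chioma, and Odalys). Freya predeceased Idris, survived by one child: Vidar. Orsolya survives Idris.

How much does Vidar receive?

Vikram first takes £120,000, leaving a balance of £120,000. Vikram then takes two-fifths of the balance (£48,000), for a total of £168,000. The remaining £72,000 passes to the descendants.
The descendants' portion (£72,000) is divided at the children's generation into 3 shares of £24,000. Orsolya takes £24,000. The 2 shares of the deceased (Bertrand and Freya) are combined into a pool of £48,000.
That pool (£48,000) is divided at the grandchildren's generation equally among Lachlan, Chioma, Odalys, and Vidar: £12,000 each.

Vidar receives £12,000.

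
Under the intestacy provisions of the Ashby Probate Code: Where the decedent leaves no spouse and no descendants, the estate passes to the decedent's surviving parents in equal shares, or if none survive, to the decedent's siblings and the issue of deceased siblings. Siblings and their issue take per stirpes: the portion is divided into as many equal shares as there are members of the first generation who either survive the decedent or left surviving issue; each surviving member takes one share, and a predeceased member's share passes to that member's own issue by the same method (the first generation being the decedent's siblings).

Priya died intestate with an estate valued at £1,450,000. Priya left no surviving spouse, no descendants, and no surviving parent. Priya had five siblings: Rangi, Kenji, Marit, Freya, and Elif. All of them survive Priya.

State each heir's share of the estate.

The entire £1,450,000 passes to the siblings and their issue.
That amount (£1,450,000) is divided into 5 shares of £290,000: Rangi, Kenji, Marit, Freya, and Elif each take £290,000.

Rangi: £290,000; Kenji: £290,000; Marit: £290,000; Freya: £290,000; Elif: £290,000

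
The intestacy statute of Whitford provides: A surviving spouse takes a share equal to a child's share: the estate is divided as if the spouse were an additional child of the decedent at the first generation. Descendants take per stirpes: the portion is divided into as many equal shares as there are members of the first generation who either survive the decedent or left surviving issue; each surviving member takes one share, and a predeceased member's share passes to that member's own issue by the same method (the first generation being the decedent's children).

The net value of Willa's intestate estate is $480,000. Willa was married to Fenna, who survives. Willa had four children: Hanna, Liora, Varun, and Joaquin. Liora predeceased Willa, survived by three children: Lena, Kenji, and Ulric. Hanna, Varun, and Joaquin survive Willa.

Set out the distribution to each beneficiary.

The spouse counts as an additional share at the children's level, so there are 5 primary shares of $96,000. Fenna takes one such share ($96,000).
The children's combined portion ($384,000) is divided into 4 shares of $96,000: Hanna, Varun, and Joaquin each take $96,000; Liora's $96,000 share passes to Liora's issue.
Liora's share ($96,000) is divided into 3 shares of $32,000: Lena, Kenji, and Ulric each take $32,000.

Fenna: $96,000; Hanna: $96,000; Lena: $32,000; Kenji: $32,000; Ulric: $32,000; Varun: $96,000; Joaquin: $96,000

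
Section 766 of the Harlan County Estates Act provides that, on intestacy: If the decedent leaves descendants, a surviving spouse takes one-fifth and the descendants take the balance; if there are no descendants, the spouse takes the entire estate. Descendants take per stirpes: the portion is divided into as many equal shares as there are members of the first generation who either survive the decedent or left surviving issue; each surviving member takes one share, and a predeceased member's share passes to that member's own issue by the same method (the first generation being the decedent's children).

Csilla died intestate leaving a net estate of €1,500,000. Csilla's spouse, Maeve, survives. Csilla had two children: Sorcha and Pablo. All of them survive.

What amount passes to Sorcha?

Sorcha receives €600,000.

Maeve takes one-fifth of €1,500,000 = €300,000. The remaining €1,200,000 passes to the descendants.
The descendants' portion (€1,200,000) is divided into 2 shares of €600,000: Sorcha and Pablo each take €600,000.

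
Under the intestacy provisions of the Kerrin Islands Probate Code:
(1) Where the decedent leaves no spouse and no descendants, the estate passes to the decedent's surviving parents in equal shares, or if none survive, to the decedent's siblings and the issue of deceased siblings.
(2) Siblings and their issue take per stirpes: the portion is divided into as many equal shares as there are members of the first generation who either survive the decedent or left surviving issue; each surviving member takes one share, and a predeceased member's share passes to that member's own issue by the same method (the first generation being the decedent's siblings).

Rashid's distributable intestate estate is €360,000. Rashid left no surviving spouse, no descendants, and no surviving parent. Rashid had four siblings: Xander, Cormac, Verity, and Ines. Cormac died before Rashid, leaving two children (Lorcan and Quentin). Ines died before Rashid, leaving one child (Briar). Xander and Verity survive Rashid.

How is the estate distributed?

The entire €360,000 passes to the siblings and their issue.
That amount (€360,000) is divided into 4 shares of €90,000: Xander and Verity each take €90,000; Cormac's €90,000 share passes to Cormac's issue; Ines's €90,000 share passes to Ines's issue.
Cormac's share (€90,000) is divided into 2 shares of €45,000: Lorcan and Quentin each take €45,000.
Ines's share (€90,000) passes entirely to Briar.

Xander: €90,000; Lorcan: €45,000; Quentin: €45,000; Verity: €90,000; Briar: €90,000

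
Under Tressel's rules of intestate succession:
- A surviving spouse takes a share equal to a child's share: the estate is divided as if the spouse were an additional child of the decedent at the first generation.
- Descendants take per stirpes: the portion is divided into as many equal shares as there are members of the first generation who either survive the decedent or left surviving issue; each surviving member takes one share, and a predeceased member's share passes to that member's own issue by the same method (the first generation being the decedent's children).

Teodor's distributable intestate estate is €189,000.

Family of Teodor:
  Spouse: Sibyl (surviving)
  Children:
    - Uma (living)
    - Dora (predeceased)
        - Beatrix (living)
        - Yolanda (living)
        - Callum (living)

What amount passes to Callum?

The spouse counts as an additional share at the children's level, so there are 3 primary shares of €63,000. Sibyl takes one such share (€63,000).
The children's combined portion (€126,000) is divided into 2 shares of €63,000: Uma takes €63,000; Dora's €63,000 share passes to Dora's issue.
Dora's share (€63,000) is divided into 3 shares of €21,000: Beatrix, Yolanda, and Callum each take €21,000.

Callum receives €21,000.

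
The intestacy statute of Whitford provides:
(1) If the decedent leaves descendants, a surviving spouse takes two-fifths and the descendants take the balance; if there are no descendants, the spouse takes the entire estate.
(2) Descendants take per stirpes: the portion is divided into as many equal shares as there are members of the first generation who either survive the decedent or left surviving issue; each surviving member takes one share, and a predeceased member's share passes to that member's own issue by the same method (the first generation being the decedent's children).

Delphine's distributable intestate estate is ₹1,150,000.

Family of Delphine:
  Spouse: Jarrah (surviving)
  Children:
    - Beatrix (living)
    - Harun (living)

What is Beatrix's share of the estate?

Beatrix receives ₹345,000.

Jarrah takes two-fifths of ₹1,150,000 = ₹460,000. The remaining ₹690,000 passes to the descendants.
The descendants' portion (₹690,000) is divided into 2 shares of ₹345,000: Beatrix and Harun each take ₹345,000.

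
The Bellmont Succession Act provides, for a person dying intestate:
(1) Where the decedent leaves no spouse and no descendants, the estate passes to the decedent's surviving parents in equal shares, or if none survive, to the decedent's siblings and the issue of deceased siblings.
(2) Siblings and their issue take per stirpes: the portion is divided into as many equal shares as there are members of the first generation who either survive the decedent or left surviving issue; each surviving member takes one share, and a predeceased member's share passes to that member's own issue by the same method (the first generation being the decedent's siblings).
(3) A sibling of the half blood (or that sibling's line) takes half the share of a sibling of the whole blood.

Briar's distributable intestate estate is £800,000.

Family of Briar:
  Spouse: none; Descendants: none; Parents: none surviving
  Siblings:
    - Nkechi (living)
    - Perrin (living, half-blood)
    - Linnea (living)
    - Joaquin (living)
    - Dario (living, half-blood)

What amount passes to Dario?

Dario receives £100,000.

The entire £800,000 passes to the siblings and their issue.
Counting each half-blood sibling's line as half a unit, there are 4 units in £800,000, so one unit is £200,000. Whole-blood lines (Nkechi, Linnea, and Joaquin) take £200,000 each; half-blood lines (Perrin and Dario) take £100,000 each.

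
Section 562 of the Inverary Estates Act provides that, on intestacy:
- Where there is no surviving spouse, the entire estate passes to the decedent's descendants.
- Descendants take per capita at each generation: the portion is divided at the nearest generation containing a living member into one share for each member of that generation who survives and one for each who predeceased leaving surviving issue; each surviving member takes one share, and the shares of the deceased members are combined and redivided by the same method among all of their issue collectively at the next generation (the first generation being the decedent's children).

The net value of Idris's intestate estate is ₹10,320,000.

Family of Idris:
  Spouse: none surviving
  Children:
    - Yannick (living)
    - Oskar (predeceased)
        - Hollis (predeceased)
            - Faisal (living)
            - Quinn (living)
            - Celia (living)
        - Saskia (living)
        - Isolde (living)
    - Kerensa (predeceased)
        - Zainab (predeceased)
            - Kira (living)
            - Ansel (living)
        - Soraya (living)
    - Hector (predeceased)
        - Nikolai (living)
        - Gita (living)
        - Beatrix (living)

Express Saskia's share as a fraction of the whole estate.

Saskia receives 3/32 of the estate.

The entire ₹10,320,000 passes to the descendants.
That amount (₹10,320,000) is divided at the children's generation into 4 shares of ₹2,580,000. Yannick takes ₹2,580,000. The 3 shares of the deceased (Oskar, Kerensa, and Hector) are combined into a pool of ₹7,740,000.
That pool (₹7,740,000) is divided at the grandchildren's generation into 8 shares of ₹967,500. Saskia, Isolde, Soraya, Nikolai, Gita, and Beatrix each take ₹967,500. The 2 shares of the deceased (Hollis and Zainab) are combined into a pool of ₹1,935,000.
That pool (₹1,935,000) is divided at the great-grandchildren's generation equally among Faisal, Quinn, Celia, Kira, and Ansel: ₹387,000 each.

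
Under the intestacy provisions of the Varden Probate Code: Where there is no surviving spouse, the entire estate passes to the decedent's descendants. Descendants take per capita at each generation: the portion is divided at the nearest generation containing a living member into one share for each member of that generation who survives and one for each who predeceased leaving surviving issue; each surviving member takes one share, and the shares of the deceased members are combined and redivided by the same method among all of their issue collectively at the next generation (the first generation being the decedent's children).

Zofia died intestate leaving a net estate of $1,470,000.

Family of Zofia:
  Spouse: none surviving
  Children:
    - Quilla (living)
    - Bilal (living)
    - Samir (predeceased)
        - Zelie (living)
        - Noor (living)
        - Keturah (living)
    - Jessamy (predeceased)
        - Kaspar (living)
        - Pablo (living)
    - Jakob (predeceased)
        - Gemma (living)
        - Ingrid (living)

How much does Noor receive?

Noor receives $126,000.

The entire $1,470,000 passes to the descendants.
That amount ($1,470,000) is divided at the children's generation into 5 shares of $294,000. Quilla and Bilal each take $294,000. The 3 shares of the deceased (Samir, Jessamy, and Jakob) are combined into a pool of $882,000.
That pool ($882,000) is divided at the grandchildren's generation equally among Zelie, Noor, Keturah, Kaspar, Pablo, Gemma, and Ingrid: $126,000 each.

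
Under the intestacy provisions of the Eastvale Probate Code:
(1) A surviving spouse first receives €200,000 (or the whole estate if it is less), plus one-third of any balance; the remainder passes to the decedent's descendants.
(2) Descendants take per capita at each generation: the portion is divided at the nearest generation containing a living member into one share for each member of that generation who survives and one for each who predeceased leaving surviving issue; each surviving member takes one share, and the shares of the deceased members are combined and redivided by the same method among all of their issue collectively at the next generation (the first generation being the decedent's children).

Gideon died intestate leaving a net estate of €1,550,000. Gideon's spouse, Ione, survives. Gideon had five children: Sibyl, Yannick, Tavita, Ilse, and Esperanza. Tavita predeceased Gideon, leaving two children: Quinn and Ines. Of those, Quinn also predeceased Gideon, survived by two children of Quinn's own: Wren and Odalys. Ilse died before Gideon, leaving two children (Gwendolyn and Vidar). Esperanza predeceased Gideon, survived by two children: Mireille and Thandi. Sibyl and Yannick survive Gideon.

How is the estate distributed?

Ione first takes €200,000, leaving a balance of €1,350,000. Ione then takes one-third of the balance (€450,000), for a total of €650,000. The remaining €900,000 passes to the descendants.
The descendants' portion (€900,000) is divided at the children's generation into 5 shares of €180,000. Sibyl and Yannick each take €180,000. The 3 shares of the deceased (Tavita, Ilse, and Esperanza) are combined into a pool of €540,000.
That pool (€540,000) is divided at the grandchildren's generation into 6 shares of €90,000. Ines, Gwendolyn, Vidar, Mireille, and Thandi each take €90,000. The remaining share for the deceased Quinn (€90,000) is carried to the next generation.
That pool (€90,000) is divided at the great-grandchildren's generation equally among Wren and Odalys: €45,000 each.

Ione: €650,000; Sibyl: €180,000; Yannick: €180,000; Wren: €45,000; Odalys: €45,000; Ines: €90,000; Gwendolyn: €90,000; Vidar: €90,000; Mireille: €90,000; Thandi: €90,000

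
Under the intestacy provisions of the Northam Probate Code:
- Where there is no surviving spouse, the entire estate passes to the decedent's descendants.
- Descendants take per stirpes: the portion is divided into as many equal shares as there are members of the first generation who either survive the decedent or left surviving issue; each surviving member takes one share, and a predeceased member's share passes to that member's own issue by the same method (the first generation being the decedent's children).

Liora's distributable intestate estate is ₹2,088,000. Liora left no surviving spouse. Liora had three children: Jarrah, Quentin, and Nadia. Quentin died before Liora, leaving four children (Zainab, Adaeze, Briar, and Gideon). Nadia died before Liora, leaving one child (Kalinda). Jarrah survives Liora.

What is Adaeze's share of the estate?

Adaeze receives ₹174,000.

The entire ₹2,088,000 passes to the descendants.
That amount (₹2,088,000) is divided into 3 shares of ₹696,000: Jarrah takes ₹696,000; Quentin's ₹696,000 share passes to Quentin's issue; Nadia's ₹696,000 share passes to Nadia's issue.
Quentin's share (₹696,000) is divided into 4 shares of ₹174,000: Zainab, Adaeze, Briar, and Gideon each take ₹174,000.
Nadia's share (₹696,000) passes entirely to Kalinda.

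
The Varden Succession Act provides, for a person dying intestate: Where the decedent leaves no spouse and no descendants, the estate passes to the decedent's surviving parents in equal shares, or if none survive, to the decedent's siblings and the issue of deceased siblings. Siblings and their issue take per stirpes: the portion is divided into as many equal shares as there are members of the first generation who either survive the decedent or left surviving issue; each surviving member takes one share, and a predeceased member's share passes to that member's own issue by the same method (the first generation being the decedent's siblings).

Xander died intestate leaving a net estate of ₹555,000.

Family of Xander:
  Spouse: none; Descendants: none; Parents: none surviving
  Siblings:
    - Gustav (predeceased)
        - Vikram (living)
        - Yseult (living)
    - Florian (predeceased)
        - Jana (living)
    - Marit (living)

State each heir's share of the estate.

Vikram: ₹92,500; Yseult: ₹92,500; Jana: ₹185,000; Marit: ₹185,000

The entire ₹555,000 passes to the siblings and their issue.
That amount (₹555,000) is divided into 3 shares of ₹185,000: Marit takes ₹185,000; Gustav's ₹185,000 share passes to Gustav's issue; Florian's ₹185,000 share passes to Florian's issue.
Gustav's share (₹185,000) is divided into 2 shares of ₹92,500: Vikram and Yseult each take ₹92,500.
Florian's share (₹185,000) passes entirely to Jana.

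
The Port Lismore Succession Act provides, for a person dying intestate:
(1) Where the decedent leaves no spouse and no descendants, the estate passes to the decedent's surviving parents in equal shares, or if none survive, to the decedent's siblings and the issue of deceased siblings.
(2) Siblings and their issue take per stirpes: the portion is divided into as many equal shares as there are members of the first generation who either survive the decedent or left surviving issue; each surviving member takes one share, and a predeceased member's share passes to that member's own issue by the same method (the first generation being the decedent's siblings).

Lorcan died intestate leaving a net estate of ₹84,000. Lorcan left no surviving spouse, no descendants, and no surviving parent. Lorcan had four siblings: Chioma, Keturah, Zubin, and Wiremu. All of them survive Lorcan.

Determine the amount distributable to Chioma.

Chioma receives ₹21,000.

The entire ₹84,000 passes to the siblings and their issue.
That amount (₹84,000) is divided into 4 shares of ₹21,000: Chioma, Keturah, Zubin, and Wiremu each take ₹21,000.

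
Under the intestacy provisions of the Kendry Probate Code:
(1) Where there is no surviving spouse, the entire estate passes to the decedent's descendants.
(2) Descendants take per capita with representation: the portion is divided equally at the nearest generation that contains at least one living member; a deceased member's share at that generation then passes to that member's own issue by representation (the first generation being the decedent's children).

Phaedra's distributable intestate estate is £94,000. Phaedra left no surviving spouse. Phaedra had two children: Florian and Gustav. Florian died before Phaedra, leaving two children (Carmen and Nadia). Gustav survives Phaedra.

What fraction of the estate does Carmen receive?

The entire £94,000 passes to the descendants.
That amount (£94,000) is divided into 2 shares of £47,000: Gustav takes £47,000; Florian's £47,000 share passes to Florian's issue.
Florian's share (£47,000) is divided into 2 shares of £23,500: Carmen and Nadia each take £23,500.

Carmen receives 1/4 of the estate.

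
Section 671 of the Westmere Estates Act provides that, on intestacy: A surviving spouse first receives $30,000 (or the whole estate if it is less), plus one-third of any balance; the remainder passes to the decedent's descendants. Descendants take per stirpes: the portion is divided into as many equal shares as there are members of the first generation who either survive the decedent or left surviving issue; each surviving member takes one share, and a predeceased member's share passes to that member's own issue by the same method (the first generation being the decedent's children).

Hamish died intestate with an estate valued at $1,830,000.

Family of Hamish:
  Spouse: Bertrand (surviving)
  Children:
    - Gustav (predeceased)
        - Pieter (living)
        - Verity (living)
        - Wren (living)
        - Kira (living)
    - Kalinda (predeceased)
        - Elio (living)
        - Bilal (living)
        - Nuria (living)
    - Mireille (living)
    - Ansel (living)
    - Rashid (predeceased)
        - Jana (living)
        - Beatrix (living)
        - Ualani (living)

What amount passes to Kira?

Bertrand first takes $30,000, leaving a balance of $1,800,000. Bertrand then takes one-third of the balance ($600,000), for a total of $630,000. The remaining $1,200,000 passes to the descendants.
The descendants' portion ($1,200,000) is divided into 5 shares of $240,000: Mireille and Ansel each take $240,000; Gustav's $240,000 share passes to Gustav's issue; Kalinda's $240,000 share passes to Kalinda's issue; Rashid's $240,000 share passes to Rashid's issue.
Gustav's share ($240,000) is divided into 4 shares of $60,000: Pieter, Verity, Wren, and Kira each take $60,000.
Kalinda's share ($240,000) is divided into 3 shares of $80,000: Elio, Bilal, and Nuria each take $80,000.
Rashid's share ($240,000) is divided into 3 shares of $80,000: Jana, Beatrix, and Ualani each take $80,000.

Kira receives $60,000.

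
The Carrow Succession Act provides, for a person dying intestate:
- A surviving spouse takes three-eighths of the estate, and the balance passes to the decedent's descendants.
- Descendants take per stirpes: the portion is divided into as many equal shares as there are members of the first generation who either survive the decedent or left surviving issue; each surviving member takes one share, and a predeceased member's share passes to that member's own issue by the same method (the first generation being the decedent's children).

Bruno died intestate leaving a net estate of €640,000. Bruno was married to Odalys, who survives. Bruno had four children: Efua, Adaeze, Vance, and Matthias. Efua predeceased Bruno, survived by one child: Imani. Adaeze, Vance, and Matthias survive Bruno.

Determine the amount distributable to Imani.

Imani receives €100,000.

Odalys takes three-eighths of €640,000 = €240,000. The remaining €400,000 passes to the descendants.
The descendants' portion (€400,000) is divided into 4 shares of €100,000: Adaeze, Vance, and Matthias each take €100,000; Efua's €100,000 share passes to Efua's issue.
Efua's share (€100,000) passes entirely to Imani.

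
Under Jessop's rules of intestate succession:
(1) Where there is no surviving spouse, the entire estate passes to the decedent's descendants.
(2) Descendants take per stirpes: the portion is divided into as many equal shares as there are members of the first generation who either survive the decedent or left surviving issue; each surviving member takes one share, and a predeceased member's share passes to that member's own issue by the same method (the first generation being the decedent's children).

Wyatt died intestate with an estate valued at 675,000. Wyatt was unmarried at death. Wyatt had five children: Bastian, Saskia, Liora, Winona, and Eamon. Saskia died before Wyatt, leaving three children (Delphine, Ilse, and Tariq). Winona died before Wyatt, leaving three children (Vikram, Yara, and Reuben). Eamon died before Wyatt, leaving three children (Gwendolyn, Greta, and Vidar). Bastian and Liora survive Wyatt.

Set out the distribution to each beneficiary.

The entire 675,000 passes to the descendants.
That amount (675,000) is divided into 5 shares of 135,000: Bastian and Liora each take 135,000; Saskia's 135,000 share passes to Saskia's issue; Winona's 135,000 share passes to Winona's issue; Eamon's 135,000 share passes to Eamon's issue.
Saskia's share (135,000) is divided into 3 shares of 45,000: Delphine, Ilse, and Tariq each take 45,000.
Winona's share (135,000) is divided into 3 shares of 45,000: Vikram, Yara, and Reuben each take 45,000.
Eamon's share (135,000) is divided into 3 shares of 45,000: Gwendolyn, Greta, and Vidar each take 45,000.

Bastian: 135,000; Delphine: 45,000; Ilse: 45,000; Tariq: 45,000; Liora: 135,000; Vikram: 45,000; Yara: 45,000; Reuben: 45,000; Gwendolyn: 45,000; Greta: 45,000; Vidar: 45,000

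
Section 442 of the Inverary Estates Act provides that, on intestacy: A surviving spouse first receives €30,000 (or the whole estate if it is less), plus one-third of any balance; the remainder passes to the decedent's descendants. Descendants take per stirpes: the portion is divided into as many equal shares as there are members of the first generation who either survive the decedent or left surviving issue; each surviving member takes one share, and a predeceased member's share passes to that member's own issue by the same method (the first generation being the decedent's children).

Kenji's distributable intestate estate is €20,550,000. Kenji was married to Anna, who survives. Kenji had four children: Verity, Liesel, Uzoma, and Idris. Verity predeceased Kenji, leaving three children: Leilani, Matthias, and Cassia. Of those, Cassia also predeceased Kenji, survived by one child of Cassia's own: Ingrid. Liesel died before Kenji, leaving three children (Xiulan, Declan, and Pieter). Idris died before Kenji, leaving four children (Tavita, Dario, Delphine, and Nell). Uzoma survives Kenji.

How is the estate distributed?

Anna: €6,870,000; Leilani: €1,140,000; Matthias: €1,140,000; Ingrid: €1,140,000; Xiulan: €1,140,000; Declan: €1,140,000; Pieter: €1,140,000; Uzoma: €3,420,000; Tavita: €855,000; Dario: €855,000; Delphine: €855,000; Nell: €855,000

Anna first takes €30,000, leaving a balance of €20,520,000. Anna then takes one-third of the balance (€6,840,000), for a total of €6,870,000. The remaining €13,680,000 passes to the descendants.
The descendants' portion (€13,680,000) is divided into 4 shares of €3,420,000: Uzoma takes €3,420,000; Verity's €3,420,000 share passes to Verity's issue; Liesel's €3,420,000 share passes to Liesel's issue; Idris's €3,420,000 share passes to Idris's issue.
Verity's share (€3,420,000) is divided into 3 shares of €1,140,000: Leilani and Matthias each take €1,140,000; Cassia's €1,140,000 share passes to Cassia's issue.
Cassia's share (€1,140,000) passes entirely to Ingrid.
Liesel's share (€3,420,000) is divided into 3 shares of €1,140,000: Xiulan, Declan, and Pieter each take €1,140,000.
Idris's share (€3,420,000) is divided into 4 shares of €855,000: Tavita, Dario, Delphine, and Nell each take €855,000.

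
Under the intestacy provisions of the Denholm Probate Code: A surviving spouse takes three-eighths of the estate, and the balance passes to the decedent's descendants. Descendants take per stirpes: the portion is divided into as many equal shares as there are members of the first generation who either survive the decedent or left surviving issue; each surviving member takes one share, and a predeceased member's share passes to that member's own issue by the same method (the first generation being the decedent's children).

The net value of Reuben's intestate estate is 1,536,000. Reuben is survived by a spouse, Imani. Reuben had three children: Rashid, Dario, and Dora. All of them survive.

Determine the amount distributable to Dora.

Dora receives 320,000.

Imani takes three-eighths of 1,536,000 = 576,000. The remaining 960,000 passes to the descendants.
The descendants' portion (960,000) is divided into 3 shares of 320,000: Rashid, Dario, and Dora each take 320,000.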